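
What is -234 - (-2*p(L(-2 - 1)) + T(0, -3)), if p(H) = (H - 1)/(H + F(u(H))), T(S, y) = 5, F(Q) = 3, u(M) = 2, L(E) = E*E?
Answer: -713/3 ≈ -237.67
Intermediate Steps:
L(E) = E**2
p(H) = (-1 + H)/(3 + H) (p(H) = (H - 1)/(H + 3) = (-1 + H)/(3 + H))
-234 - (-2*p(L(-2 - 1)) + T(0, -3)) = -234 - (-2*(-1 + (-2 - 1)**2)/(3 + (-2 - 1)**2) + 5) = -234 - (-2*(-1 + (-3)**2)/(3 + (-3)**2) + 5) = -234 - (-2*(-1 + 9)/(3 + 9) + 5) = -234 - (-2*8/12 + 5) = -234 - (-8/6 + 5) = -234 - (-2*2/3 + 5) = -234 - (-4/3 + 5) = -234 - 1*11/3 = -234 - 11/3 = -713/3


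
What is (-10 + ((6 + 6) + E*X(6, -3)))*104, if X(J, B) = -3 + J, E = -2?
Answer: -416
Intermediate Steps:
(-10 + ((6 + 6) + E*X(6, -3)))*104 = (-10 + ((6 + 6) - 2*(-3 + 6)))*104 = (-10 + (12 - 2*3))*104 = (-10 + (12 - 6))*104 = (-10 + 6)*104 = -4*104 = -416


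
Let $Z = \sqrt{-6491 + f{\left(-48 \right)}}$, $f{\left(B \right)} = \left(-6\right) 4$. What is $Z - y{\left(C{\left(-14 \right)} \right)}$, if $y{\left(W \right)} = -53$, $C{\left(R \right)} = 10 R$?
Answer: $53 + i \sqrt{6515} \approx 53.0 + 80.716 i$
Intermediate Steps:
$f{\left(B \right)} = -24$
$Z = i \sqrt{6515}$ ($Z = \sqrt{-6491 - 24} = \sqrt{-6515} = i \sqrt{6515} \approx 80.716 i$)
$Z - y{\left(C{\left(-14 \right)} \right)} = i \sqrt{6515} - -53 = i \sqrt{6515} + 53 = 53 + i \sqrt{6515}$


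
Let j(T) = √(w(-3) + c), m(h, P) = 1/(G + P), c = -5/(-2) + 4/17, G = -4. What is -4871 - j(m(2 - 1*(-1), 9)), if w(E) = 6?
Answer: -4871 - 3*√1122/34 ≈ -4874.0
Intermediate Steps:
c = 93/34 (c = -5*(-½) + 4*(1/17) = 5/2 + 4/17 = 93/34 ≈ 2.7353)
m(h, P) = 1/(-4 + P)
j(T) = 3*√1122/34 (j(T) = √(6 + 93/34) = √(297/34) = 3*√1122/34)
-4871 - j(m(2 - 1*(-1), 9)) = -4871 - 3*√1122/34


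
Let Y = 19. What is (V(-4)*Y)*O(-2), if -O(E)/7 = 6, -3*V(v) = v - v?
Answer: 0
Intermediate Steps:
V(v) = 0 (V(v) = -(v - v)/3 = -1/3*0 = 0)
O(E) = -42 (O(E) = -7*6 = -42)
(V(-4)*Y)*O(-2) = (0*19)*(-42) = 0*(-42) = 0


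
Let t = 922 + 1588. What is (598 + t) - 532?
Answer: 2576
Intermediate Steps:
t = 2510
(598 + t) - 532 = (598 + 2510) - 532 = 3108 - 532 = 2576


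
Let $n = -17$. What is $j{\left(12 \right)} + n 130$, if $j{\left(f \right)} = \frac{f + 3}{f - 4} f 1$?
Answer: $- \frac{4375}{2} \approx -2187.5$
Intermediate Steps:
$j{\left(f \right)} = \frac{f \left(3 + f\right)}{-4 + f}$ ($j{\left(f \right)} = \frac{3 + f}{-4 + f} f 1 = \frac{f \left(3 + f\right)}{-4 + f} 1 = \frac{f \left(3 + f\right)}{-4 + f}$)
$j{\left(12 \right)} + n 130 = \frac{12 \left(3 + 12\right)}{-4 + 12} - 2210 = 12 \cdot \frac{1}{8} \cdot 15 - 2210 = \frac{45}{2} - 2210 = - \frac{4375}{2}$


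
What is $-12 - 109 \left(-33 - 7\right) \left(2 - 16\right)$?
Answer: $-61052$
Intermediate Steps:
$-12 - 109 \left(-33 - 7\right) \left(2 - 16\right) = -12 - 109 \left(\left(-40\right) \left(-14\right)\right) = -12 - 61040 = -61052$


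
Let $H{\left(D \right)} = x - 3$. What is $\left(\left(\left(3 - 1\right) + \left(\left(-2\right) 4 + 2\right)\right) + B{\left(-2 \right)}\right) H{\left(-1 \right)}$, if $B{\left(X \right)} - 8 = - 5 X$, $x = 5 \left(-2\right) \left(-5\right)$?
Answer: $658$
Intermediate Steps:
$x = 50$ ($x = \left(-10\right) \left(-5\right) = 50$)
$H{\left(D \right)} = 47$ ($H{\left(D \right)} = 50 - 3 = 47$)
$B{\left(X \right)} = 8 - 5 X$
$\left(\left(\left(3 - 1\right) + \left(\left(-2\right) 4 + 2\right)\right) + B{\left(-2 \right)}\right) H{\left(-1 \right)} = \left(\left(\left(3 - 1\right) + \left(\left(-2\right) 4 + 2\right)\right) + \left(8 - -10\right)\right) 47 = \left(\left(2 + \left(-8 + 2\right)\right) + \left(8 + 10\right)\right) 47 = \left(\left(2 - 6\right) + 18\right) 47 = \left(-4 + 18\right) 47 = 14 \cdot 47 = 658$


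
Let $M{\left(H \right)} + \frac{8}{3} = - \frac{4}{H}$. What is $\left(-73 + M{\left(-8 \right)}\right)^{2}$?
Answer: $\frac{203401}{36} \approx 5650.0$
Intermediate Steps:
$M{\left(H \right)} = - \frac{8}{3} - \frac{4}{H}$
$\left(-73 + M{\left(-8 \right)}\right)^{2} = \left(-73 - \left(\frac{8}{3} + \frac{4}{-8}\right)\right)^{2} = \left(-73 - \frac{13}{6}\right)^{2} = \left(- \frac{451}{6}\right)^{2} = \frac{203401}{36}$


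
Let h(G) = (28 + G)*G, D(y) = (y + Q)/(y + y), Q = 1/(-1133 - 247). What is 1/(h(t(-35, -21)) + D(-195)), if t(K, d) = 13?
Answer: 538200/287129701 ≈ 0.0018744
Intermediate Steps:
Q = -1/1380 (Q = 1/(-1380) = -1/1380 ≈ -0.00072464)
D(y) = (-1/1380 + y)/(2*y) (D(y) = (y - 1/1380)/(y + y) = (-1/1380 + y)/((2*y)) = (-1/1380 + y)*(1/(2*y)) = (-1/1380 + y)/(2*y))
h(G) = G*(28 + G)
1/(h(t(-35, -21)) + D(-195)) = 1/(13*(28 + 13) + (1/2760)*(-1 + 1380*(-195))/(-195)) = 1/(13*41 + (1/2760)*(-1/195)*(-1 - 269100)) = 1/(533 + (1/2760)*(-1/195)*(-269101)) = 1/(533 + 269101/538200) = 1/(287129701/538200) = 538200/287129701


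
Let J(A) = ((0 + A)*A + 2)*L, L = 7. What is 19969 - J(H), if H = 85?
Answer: -30620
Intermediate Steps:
J(A) = 14 + 7*A² (J(A) = ((0 + A)*A + 2)*7 = (A*A + 2)*7 = (A² + 2)*7 = (2 + A²)*7 = 14 + 7*A²)
19969 - J(H) = 19969 - (14 + 7*85²) = 19969 - (14 + 7*7225) = 19969 - (14 + 50575) = 19969 - 1*50589 = 19969 - 50589 = -30620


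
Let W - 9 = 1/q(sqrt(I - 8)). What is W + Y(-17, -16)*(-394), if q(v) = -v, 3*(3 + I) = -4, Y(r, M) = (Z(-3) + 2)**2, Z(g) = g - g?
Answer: -1567 + I*sqrt(111)/37 ≈ -1567.0 + 0.28475*I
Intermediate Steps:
Z(g) = 0
Y(r, M) = 4 (Y(r, M) = (0 + 2)**2 = 2**2 = 4)
I = -13/3 (I = -3 + (1/3)*(-4) = -3 - 4/3 = -13/3 ≈ -4.3333)
W = 9 + I*sqrt(111)/37 (W = 9 + 1/(-sqrt(-13/3 - 8)) = 9 + 1/(-sqrt(-37/3)) = 9 + 1/(-I*sqrt(111)/3) = 9 + I*sqrt(111)/37 ≈ 9.0 + 0.28475*I)
W + Y(-17, -16)*(-394) = (9 + I*sqrt(111)/37) + 4*(-394) = (9 + I*sqrt(111)/37) - 1576 = -1567 + I*sqrt(111)/37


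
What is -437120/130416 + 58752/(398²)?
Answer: -962177432/322787751 ≈ -2.9808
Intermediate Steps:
-437120/130416 + 58752/(398²) = -437120*1/130416 + 58752/158404 = -27320/8151 + 58752*(1/158404) = -27320/8151 + 14688/39601 = -962177432/322787751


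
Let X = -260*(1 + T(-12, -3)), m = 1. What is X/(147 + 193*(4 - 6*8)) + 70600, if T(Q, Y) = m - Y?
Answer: 117831660/1669 ≈ 70600.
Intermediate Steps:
T(Q, Y) = 1 - Y
X = -1300 (X = -260*(1 + (1 - 1*(-3))) = -260*(1 + (1 + 3)) = -260*(1 + 4) = -260*5 = -1300)
X/(147 + 193*(4 - 6*8)) + 70600 = -1300/(147 + 193*(4 - 6*8)) + 70600 = -1300/(147 + 193*(4 - 48)) + 70600 = -1300/(147 + 193*(-44)) + 70600 = -1300/(147 - 8492) + 70600 = -1300/(-8345) + 70600 = -1300*(-1/8345) + 70600 = 260/1669 + 70600 = 117831660/1669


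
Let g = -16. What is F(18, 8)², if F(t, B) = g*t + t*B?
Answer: 20736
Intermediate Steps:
F(t, B) = -16*t + B*t (F(t, B) = -16*t + t*B = -16*t + B*t)
F(18, 8)² = (18*(-16 + 8))² = (18*(-8))² = (-144)² = 20736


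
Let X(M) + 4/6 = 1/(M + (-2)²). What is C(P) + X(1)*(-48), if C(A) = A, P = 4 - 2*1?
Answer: 122/5 ≈ 24.400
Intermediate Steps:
P = 2 (P = 4 - 2 = 2)
X(M) = -⅔ + 1/(4 + M) (X(M) = -⅔ + 1/(M + (-2)²) = -⅔ + 1/(M + 4) = -⅔ + 1/(4 + M))
C(P) + X(1)*(-48) = 2 + ((-5 - 2*1)/(3*(4 + 1)))*(-48) = 2 + ((⅓)*(-5 - 2)/5)*(-48) = 2 + ((⅓)*(⅕)*(-7))*(-48) = 2 - 7/15*(-48) = 2 + 112/5 = 122/5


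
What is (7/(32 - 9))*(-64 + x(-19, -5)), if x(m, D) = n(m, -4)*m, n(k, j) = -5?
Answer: 217/23 ≈ 9.4348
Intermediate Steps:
x(m, D) = -5*m
(7/(32 - 9))*(-64 + x(-19, -5)) = (7/(32 - 9))*(-64 - 5*(-19)) = (7/23)*(-64 + 95) = (7*(1/23))*31 = (7/23)*31 = 217/23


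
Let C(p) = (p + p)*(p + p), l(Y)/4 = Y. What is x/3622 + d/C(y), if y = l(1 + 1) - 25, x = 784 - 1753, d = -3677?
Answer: -7219129/2093516 ≈ -3.4483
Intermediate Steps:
l(Y) = 4*Y
x = -969
y = -17 (y = 4*(1 + 1) - 25 = 4*2 - 25 = 8 - 25 = -17)
C(p) = 4*p**2 (C(p) = (2*p)*(2*p) = 4*p**2)
x/3622 + d/C(y) = -969/3622 - 3677/(4*(-17)**2) = -969*1/3622 - 3677/(4*289) = -969/3622 - 3677/1156 = -7219129/2093516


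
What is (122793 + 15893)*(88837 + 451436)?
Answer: 74928301278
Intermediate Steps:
(122793 + 15893)*(88837 + 451436) = 138686*540273 = 74928301278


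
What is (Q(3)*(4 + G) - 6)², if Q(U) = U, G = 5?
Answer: 441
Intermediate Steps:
(Q(3)*(4 + G) - 6)² = (3*(4 + 5) - 6)² = (3*9 - 6)² = (27 - 6)² = 21² = 441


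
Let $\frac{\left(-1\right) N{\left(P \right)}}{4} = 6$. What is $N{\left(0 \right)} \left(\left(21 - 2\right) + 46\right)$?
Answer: $-1560$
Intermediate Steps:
$N{\left(P \right)} = -24$ ($N{\left(P \right)} = \left(-4\right) 6 = -24$)
$N{\left(0 \right)} \left(\left(21 - 2\right) + 46\right) = - 24 \left(\left(21 - 2\right) + 46\right) = - 24 \left(19 + 46\right) = \left(-24\right) 65 = -1560$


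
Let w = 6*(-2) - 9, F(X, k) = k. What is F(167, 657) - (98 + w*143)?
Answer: 3562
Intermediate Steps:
w = -21 (w = -12 - 9 = -21)
F(167, 657) - (98 + w*143) = 657 - (98 - 21*143) = 657 - (98 - 3003) = 657 - 1*(-2905) = 657 + 2905 = 3562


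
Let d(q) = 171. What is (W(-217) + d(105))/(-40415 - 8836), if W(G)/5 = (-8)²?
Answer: -491/49251 ≈ -0.0099693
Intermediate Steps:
W(G) = 320 (W(G) = 5*(-8)² = 5*64 = 320)
(W(-217) + d(105))/(-40415 - 8836) = (320 + 171)/(-40415 - 8836) = 491/(-49251) = 491*(-1/49251) = -491/49251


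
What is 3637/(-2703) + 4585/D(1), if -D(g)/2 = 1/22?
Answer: -136329442/2703 ≈ -50436.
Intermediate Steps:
D(g) = -1/11 (D(g) = -2/22 = -2*1/22 = -1/11)
3637/(-2703) + 4585/D(1) = 3637/(-2703) + 4585/(-1/11) = 3637*(-1/2703) + 4585*(-11) = -3637/2703 - 50435 = -136329442/2703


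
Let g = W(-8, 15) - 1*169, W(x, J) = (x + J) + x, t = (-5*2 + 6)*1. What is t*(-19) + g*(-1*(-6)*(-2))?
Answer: 2116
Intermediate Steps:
t = -4 (t = (-10 + 6)*1 = -4*1 = -4)
W(x, J) = J + 2*x (W(x, J) = (J + x) + x = J + 2*x)
g = -170 (g = (15 + 2*(-8)) - 1*169 = (15 - 16) - 169 = -1 - 169 = -170)
t*(-19) + g*(-1*(-6)*(-2)) = -4*(-19) - 170*(-1*(-6))*(-2) = 76 - 1020*(-2) = 76 - 170*(-12) = 76 + 2040 = 2116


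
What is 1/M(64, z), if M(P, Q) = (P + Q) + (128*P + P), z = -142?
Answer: 1/8178 ≈ 0.00012228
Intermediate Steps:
M(P, Q) = Q + 130*P (M(P, Q) = (P + Q) + 129*P = Q + 130*P)
1/M(64, z) = 1/(-142 + 130*64) = 1/(-142 + 8320) = 1/8178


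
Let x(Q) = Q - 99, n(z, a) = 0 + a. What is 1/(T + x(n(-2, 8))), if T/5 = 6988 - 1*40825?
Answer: -1/169276 ≈ -5.9075e-6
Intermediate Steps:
n(z, a) = a
x(Q) = -99 + Q
T = -169185 (T = 5*(6988 - 1*40825) = 5*(6988 - 40825) = 5*(-33837) = -169185)
1/(T + x(n(-2, 8))) = 1/(-169185 + (-99 + 8)) = 1/(-169185 - 91) = 1/(-169276) = -1/169276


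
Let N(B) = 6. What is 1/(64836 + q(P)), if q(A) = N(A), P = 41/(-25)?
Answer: 1/64842 ≈ 1.5422e-5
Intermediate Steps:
P = -41/25 (P = 41*(-1/25) = -41/25 ≈ -1.6400)
q(A) = 6
1/(64836 + q(P)) = 1/(64836 + 6) = 1/64842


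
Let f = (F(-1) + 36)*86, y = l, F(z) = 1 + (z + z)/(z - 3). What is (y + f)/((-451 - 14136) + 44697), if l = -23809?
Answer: -10292/15055 ≈ -0.68363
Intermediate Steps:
F(z) = 1 + 2*z/(-3 + z) (F(z) = 1 + (2*z)/(-3 + z) = 1 + 2*z/(-3 + z))
y = -23809
f = 3225 (f = (3*(-1 - 1)/(-3 - 1) + 36)*86 = (3*(-2)/(-4) + 36)*86 = (3*(-1/4)*(-2) + 36)*86 = (3/2 + 36)*86 = (75/2)*86 = 3225)
(y + f)/((-451 - 14136) + 44697) = (-23809 + 3225)/((-451 - 14136) + 44697) = -20584/(-14587 + 44697) = -20584/30110 = -20584*1/30110 = -10292/15055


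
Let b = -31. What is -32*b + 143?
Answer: 1135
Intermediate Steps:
-32*b + 143 = -32*(-31) + 143 = 992 + 143 = 1135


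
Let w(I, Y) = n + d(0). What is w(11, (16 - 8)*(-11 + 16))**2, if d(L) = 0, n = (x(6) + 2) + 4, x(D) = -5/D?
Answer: 961/36 ≈ 26.694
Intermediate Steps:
n = 31/6 (n = (-5/6 + 2) + 4 = 7/6 + 4 = 31/6 ≈ 5.1667)
w(I, Y) = 31/6 (w(I, Y) = 31/6 + 0 = 31/6)
w(11, (16 - 8)*(-11 + 16))**2 = (31/6)**2 = 961/36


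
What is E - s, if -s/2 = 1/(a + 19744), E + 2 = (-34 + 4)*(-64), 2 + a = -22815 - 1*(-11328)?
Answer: 15833092/8255 ≈ 1918.0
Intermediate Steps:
a = -11489 (a = -2 + (-22815 - 1*(-11328)) = -2 + (-22815 + 11328) = -2 - 11487 = -11489)
E = 1918 (E = -2 + (-34 + 4)*(-64) = -2 - 30*(-64) = -2 + 1920 = 1918)
s = -2/8255 (s = -2/(-11489 + 19744) = -2/8255 ≈ -0.00024228)
E - s = 1918 - 1*(-2/8255) = 1918 + 2/8255 = 15833092/8255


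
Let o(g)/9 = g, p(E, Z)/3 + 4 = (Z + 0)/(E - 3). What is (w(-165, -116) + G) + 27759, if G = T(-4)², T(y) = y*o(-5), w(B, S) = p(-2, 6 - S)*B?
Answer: 74217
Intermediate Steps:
p(E, Z) = -12 + 3*Z/(-3 + E) (p(E, Z) = -12 + 3*((Z + 0)/(E - 3)) = -12 + 3*(Z/(-3 + E)) = -12 + 3*Z/(-3 + E))
o(g) = 9*g
w(B, S) = B*(-78/5 + 3*S/5) (w(B, S) = (3*(12 + (6 - S) - 4*(-2))/(-3 - 2))*B = (3*(12 + (6 - S) + 8)/(-5))*B = (3*(-⅕)*(26 - S))*B = (-78/5 + 3*S/5)*B = B*(-78/5 + 3*S/5))
T(y) = -45*y (T(y) = y*(9*(-5)) = y*(-45) = -45*y)
G = 32400 (G = (-45*(-4))² = 180² = 32400)
(w(-165, -116) + G) + 27759 = ((⅗)*(-165)*(-26 - 116) + 32400) + 27759 = ((⅗)*(-165)*(-142) + 32400) + 27759 = (14058 + 32400) + 27759 = 46458 + 27759 = 74217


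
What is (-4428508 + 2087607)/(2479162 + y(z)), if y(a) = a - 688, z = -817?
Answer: -2340901/2477657 ≈ -0.94480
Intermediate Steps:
y(a) = -688 + a
(-4428508 + 2087607)/(2479162 + y(z)) = (-4428508 + 2087607)/(2479162 + (-688 - 817)) = -2340901/(2479162 - 1505) = -2340901/2477657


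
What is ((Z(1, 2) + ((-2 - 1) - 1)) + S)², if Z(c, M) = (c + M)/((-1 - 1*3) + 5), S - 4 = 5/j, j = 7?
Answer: 676/49 ≈ 13.796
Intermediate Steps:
S = 33/7 (S = 4 + 5/7 = 33/7 ≈ 4.7143)
Z(c, M) = M + c (Z(c, M) = (M + c)/((-1 - 3) + 5) = (M + c)/(-4 + 5) = (M + c)/1 = (M + c)*1 = M + c)
((Z(1, 2) + ((-2 - 1) - 1)) + S)² = (((2 + 1) + ((-2 - 1) - 1)) + 33/7)² = ((3 + (-3 - 1)) + 33/7)² = ((3 - 4) + 33/7)² = (-1 + 33/7)² = (26/7)² = 676/49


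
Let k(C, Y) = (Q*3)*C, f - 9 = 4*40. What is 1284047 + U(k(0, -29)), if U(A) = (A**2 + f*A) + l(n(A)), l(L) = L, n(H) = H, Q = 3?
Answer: 1284047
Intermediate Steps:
f = 169 (f = 9 + 4*40 = 9 + 160 = 169)
k(C, Y) = 9*C (k(C, Y) = (3*3)*C = 9*C)
U(A) = A**2 + 170*A (U(A) = (A**2 + 169*A) + A = A**2 + 170*A)
1284047 + U(k(0, -29)) = 1284047 + (9*0)*(170 + 9*0) = 1284047 + 0*(170 + 0) = 1284047 + 0*170 = 1284047 + 0 = 1284047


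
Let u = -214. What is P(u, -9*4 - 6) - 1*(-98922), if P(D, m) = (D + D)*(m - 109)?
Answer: 163550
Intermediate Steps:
P(D, m) = 2*D*(-109 + m) (P(D, m) = (2*D)*(-109 + m) = 2*D*(-109 + m))
P(u, -9*4 - 6) - 1*(-98922) = 2*(-214)*(-109 + (-9*4 - 6)) - 1*(-98922) = 2*(-214)*(-109 + (-36 - 6)) + 98922 = 2*(-214)*(-109 - 42) + 98922 = 2*(-214)*(-151) + 98922 = 64628 + 98922 = 163550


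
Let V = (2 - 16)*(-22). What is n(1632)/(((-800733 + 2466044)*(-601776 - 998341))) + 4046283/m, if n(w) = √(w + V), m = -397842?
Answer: -1348761/132614 - 2*√485/2664692441387 ≈ -10.171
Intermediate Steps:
V = 308 (V = -14*(-22) = 308)
n(w) = √(308 + w) (n(w) = √(w + 308) = √(308 + w))
n(1632)/(((-800733 + 2466044)*(-601776 - 998341))) + 4046283/m = √(308 + 1632)/(((-800733 + 2466044)*(-601776 - 998341))) + 4046283/(-397842) = √1940/((1665311*(-1600117))) + 4046283*(-1/397842) = (2*√485)/(-2664692441387) - 1348761/132614 = (2*√485)*(-1/2664692441387) - 1348761/132614 = -2*√485/2664692441387 - 1348761/132614 = -1348761/132614 - 2*√485/2664692441387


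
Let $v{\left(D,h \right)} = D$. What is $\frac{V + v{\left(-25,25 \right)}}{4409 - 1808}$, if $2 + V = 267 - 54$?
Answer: $\frac{62}{867} \approx 0.071511$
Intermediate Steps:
$V = 211$ ($V = -2 + \left(267 - 54\right) = -2 + 213 = 211$)
$\frac{V + v{\left(-25,25 \right)}}{4409 - 1808} = \frac{211 - 25}{4409 - 1808} = \frac{186}{2601} = 186 \cdot \frac{1}{2601} = \frac{62}{867}$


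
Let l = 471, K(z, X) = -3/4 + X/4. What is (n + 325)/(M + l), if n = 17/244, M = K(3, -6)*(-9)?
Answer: 26439/39955 ≈ 0.66172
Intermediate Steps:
K(z, X) = -3/4 + X/4 (K(z, X) = -3*1/4 + X*(1/4) = -3/4 + X/4)
M = 81/4 (M = (-3/4 + (1/4)*(-6))*(-9) = (-3/4 - 3/2)*(-9) = -9/4*(-9) = 81/4 ≈ 20.250)
n = 17/244 (n = 17*(1/244) = 17/244 ≈ 0.069672)
(n + 325)/(M + l) = (17/244 + 325)/(81/4 + 471) = 79317/(244*(1965/4)) = (79317/244)*(4/1965) = 26439/39955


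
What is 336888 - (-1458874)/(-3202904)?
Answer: 539509231939/1601452 ≈ 3.3689e+5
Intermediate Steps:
336888 - (-1458874)/(-3202904) = 336888 - (-1458874)*(-1)/3202904 = 336888 - 1*729437/1601452 = 336888 - 729437/1601452 = 539509231939/1601452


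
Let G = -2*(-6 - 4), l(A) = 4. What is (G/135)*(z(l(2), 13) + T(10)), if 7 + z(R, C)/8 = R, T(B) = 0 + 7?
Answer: -68/27 ≈ -2.5185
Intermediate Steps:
T(B) = 7
G = 20 (G = -2*(-10) = 20)
z(R, C) = -56 + 8*R
(G/135)*(z(l(2), 13) + T(10)) = (20/135)*((-56 + 8*4) + 7) = (20*(1/135))*((-56 + 32) + 7) = 4*(-24 + 7)/27 = (4/27)*(-17) = -68/27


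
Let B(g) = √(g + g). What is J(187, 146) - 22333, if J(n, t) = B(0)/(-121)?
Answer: -22333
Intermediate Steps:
B(g) = √2*√g (B(g) = √(2*g) = √2*√g)
J(n, t) = 0 (J(n, t) = (√2*√0)/(-121) = (√2*0)*(-1/121) = 0*(-1/121) = 0)
J(187, 146) - 22333 = 0 - 22333 = -22333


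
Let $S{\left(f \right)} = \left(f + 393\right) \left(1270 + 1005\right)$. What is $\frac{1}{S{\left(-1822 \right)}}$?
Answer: $- \frac{1}{3250975} \approx -3.076 \cdot 10^{-7}$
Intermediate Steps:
$S{\left(f \right)} = 894075 + 2275 f$ ($S{\left(f \right)} = \left(393 + f\right) 2275 = 894075 + 2275 f$)
$\frac{1}{S{\left(-1822 \right)}} = \frac{1}{894075 + 2275 \left(-1822\right)} = \frac{1}{894075 - 4145050} = \frac{1}{-3250975} = - \frac{1}{3250975}$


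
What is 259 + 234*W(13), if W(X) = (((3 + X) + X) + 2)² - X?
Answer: 222091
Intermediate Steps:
W(X) = (5 + 2*X)² - X (W(X) = ((3 + 2*X) + 2)² - X = (5 + 2*X)² - X)
259 + 234*W(13) = 259 + 234*((5 + 2*13)² - 1*13) = 259 + 234*((5 + 26)² - 13) = 259 + 234*(31² - 13) = 259 + 234*(961 - 13) = 259 + 234*948 = 259 + 221832 = 222091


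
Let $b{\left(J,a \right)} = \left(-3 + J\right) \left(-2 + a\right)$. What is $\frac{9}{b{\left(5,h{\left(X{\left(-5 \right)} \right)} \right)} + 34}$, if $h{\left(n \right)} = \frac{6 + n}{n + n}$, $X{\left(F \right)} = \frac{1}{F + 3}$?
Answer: $\frac{9}{19} \approx 0.47368$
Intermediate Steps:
$X{\left(F \right)} = \frac{1}{3 + F}$
$h{\left(n \right)} = \frac{6 + n}{2 n}$
$\frac{9}{b{\left(5,h{\left(X{\left(-5 \right)} \right)} \right)} + 34} = \frac{9}{\left(6 - 3 \frac{6 + \frac{1}{3 - 5}}{2 \frac{1}{3 - 5}} - 10 + 5 \frac{6 + \frac{1}{3 - 5}}{2 \frac{1}{3 - 5}}\right) + 34} = \frac{9}{\left(6 - 3 \frac{6 + \frac{1}{-2}}{2 \frac{1}{-2}} - 10 + 5 \frac{6 + \frac{1}{-2}}{2 \frac{1}{-2}}\right) + 34} = \frac{9}{\left(6 - 3 \frac{6 - \frac{1}{2}}{2 \left(- \frac{1}{2}\right)} - 10 + 5 \frac{6 - \frac{1}{2}}{2 \left(- \frac{1}{2}\right)}\right) + 34} = \frac{9}{\left(6 - 3 \cdot \frac{1}{2} \left(-2\right) \frac{11}{2} - 10 + 5 \cdot \frac{1}{2} \left(-2\right) \frac{11}{2}\right) + 34} = \frac{9}{\left(6 - - \frac{33}{2} - 10 + 5 \left(- \frac{11}{2}\right)\right) + 34} = \frac{9}{\left(6 + \frac{33}{2} - 10 - \frac{55}{2}\right) + 34} = \frac{9}{-15 + 34} = \frac{9}{19}$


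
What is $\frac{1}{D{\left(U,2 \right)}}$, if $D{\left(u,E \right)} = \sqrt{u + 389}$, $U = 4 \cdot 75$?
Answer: $\frac{\sqrt{689}}{689} \approx 0.038097$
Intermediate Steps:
$U = 300$
$D{\left(u,E \right)} = \sqrt{389 + u}$
$\frac{1}{D{\left(U,2 \right)}} = \frac{1}{\sqrt{389 + 300}} = \frac{1}{\sqrt{689}} = \frac{\sqrt{689}}{689}$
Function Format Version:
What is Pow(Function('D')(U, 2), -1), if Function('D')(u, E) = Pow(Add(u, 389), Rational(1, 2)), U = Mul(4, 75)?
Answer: Mul(Rational(1, 689), Pow(689, Rational(1, 2))) ≈ 0.038097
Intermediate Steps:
U = 300
Function('D')(u, E) = Pow(Add(389, u), Rational(1, 2))
Pow(Function('D')(U, 2), -1) = Pow(Pow(Add(389, 300), Rational(1, 2)), -1) = Pow(Pow(689, Rational(1, 2)), -1) = Mul(Rational(1, 689), Pow(689, Rational(1, 2)))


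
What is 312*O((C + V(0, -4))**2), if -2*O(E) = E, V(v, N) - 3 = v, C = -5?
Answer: -624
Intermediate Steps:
V(v, N) = 3 + v
O(E) = -E/2
312*O((C + V(0, -4))**2) = 312*(-(-5 + (3 + 0))**2/2) = 312*(-(-5 + 3)**2/2) = 312*(-1/2*(-2)**2) = 312*(-1/2*4) = 312*(-2) = -624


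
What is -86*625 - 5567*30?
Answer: -220760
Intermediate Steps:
-86*625 - 5567*30 = -53750 - 167010 = -220760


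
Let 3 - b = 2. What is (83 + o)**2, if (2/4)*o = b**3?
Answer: 7225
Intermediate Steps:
b = 1 (b = 3 - 1*2 = 3 - 2 = 1)
o = 2 (o = 2*1**3 = 2*1 = 2)
(83 + o)**2 = (83 + 2)**2 = 85**2 = 7225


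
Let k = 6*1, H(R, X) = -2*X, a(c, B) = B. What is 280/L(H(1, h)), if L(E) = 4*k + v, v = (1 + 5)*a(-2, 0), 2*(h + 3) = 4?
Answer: 35/3 ≈ 11.667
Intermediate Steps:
h = -1 (h = -3 + (½)*4 = -3 + 2 = -1)
k = 6
v = 0 (v = (1 + 5)*0 = 6*0 = 0)
L(E) = 24 (L(E) = 4*6 + 0 = 24 + 0 = 24)
280/L(H(1, h)) = 280/24 = 280*(1/24) = 35/3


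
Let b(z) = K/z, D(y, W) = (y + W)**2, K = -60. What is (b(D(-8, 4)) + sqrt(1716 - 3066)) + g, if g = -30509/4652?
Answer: -23977/2326 + 15*I*sqrt(6) ≈ -10.308 + 36.742*I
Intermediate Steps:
D(y, W) = (W + y)**2
b(z) = -60/z
g = -30509/4652 (g = -30509*1/4652 = -30509/4652 ≈ -6.5583)
(b(D(-8, 4)) + sqrt(1716 - 3066)) + g = (-60/(4 - 8)**2 + sqrt(1716 - 3066)) - 30509/4652 = (-60/((-4)**2) + sqrt(-1350)) - 30509/4652 = (-60/16 + 15*I*sqrt(6)) - 30509/4652 = (-60*1/16 + 15*I*sqrt(6)) - 30509/4652 = (-15/4 + 15*I*sqrt(6)) - 30509/4652 = -23977/2326 + 15*I*sqrt(6)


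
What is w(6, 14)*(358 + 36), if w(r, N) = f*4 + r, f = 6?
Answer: 11820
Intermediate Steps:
w(r, N) = 24 + r (w(r, N) = 6*4 + r = 24 + r)
w(6, 14)*(358 + 36) = (24 + 6)*(358 + 36) = 30*394 = 11820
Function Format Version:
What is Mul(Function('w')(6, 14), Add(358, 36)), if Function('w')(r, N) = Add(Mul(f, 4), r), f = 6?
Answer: 11820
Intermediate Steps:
Function('w')(r, N) = Add(24, r) (Function('w')(r, N) = Add(Mul(6, 4), r) = Add(24, r))
Mul(Function('w')(6, 14), Add(358, 36)) = Mul(Add(24, 6), Add(358, 36)) = Mul(30, 394) = 11820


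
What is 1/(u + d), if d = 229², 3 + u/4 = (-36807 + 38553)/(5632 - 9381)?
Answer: 3749/196549337 ≈ 1.9074e-5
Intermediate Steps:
u = -51972/3749 (u = -12 + 4*((-36807 + 38553)/(5632 - 9381)) = -12 + 4*(1746/(-3749)) = -12 + 4*(1746*(-1/3749)) = -12 + 4*(-1746/3749) = -12 - 6984/3749 = -51972/3749 ≈ -13.863)
d = 52441
1/(u + d) = 1/(-51972/3749 + 52441) = 1/(196549337/3749) = 3749/196549337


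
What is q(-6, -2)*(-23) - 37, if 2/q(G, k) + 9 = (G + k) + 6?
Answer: -361/11 ≈ -32.818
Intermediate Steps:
q(G, k) = 2/(-3 + G + k) (q(G, k) = 2/(-9 + ((G + k) + 6)) = 2/(-9 + (6 + G + k)) = 2/(-3 + G + k))
q(-6, -2)*(-23) - 37 = (2/(-3 - 6 - 2))*(-23) - 37 = (2/(-11))*(-23) - 37 = (2*(-1/11))*(-23) - 37 = -2/11*(-23) - 37 = 46/11 - 37 = -361/11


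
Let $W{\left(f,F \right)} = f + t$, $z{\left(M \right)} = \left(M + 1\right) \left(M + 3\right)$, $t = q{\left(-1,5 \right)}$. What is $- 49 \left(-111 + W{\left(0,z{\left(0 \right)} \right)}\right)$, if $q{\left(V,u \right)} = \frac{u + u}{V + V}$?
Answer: $5684$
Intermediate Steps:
$q{\left(V,u \right)} = \frac{u}{V}$ ($q{\left(V,u \right)} = \frac{2 u}{2 V} = 2 u \frac{1}{2 V} = \frac{u}{V}$)
$t = -5$ ($t = \frac{5}{-1} = 5 \left(-1\right) = -5$)
$z{\left(M \right)} = \left(1 + M\right) \left(3 + M\right)$
$W{\left(f,F \right)} = -5 + f$ ($W{\left(f,F \right)} = f - 5 = -5 + f$)
$- 49 \left(-111 + W{\left(0,z{\left(0 \right)} \right)}\right) = - 49 \left(-111 + \left(-5 + 0\right)\right) = - 49 \left(-111 - 5\right) = \left(-49\right) \left(-116\right) = 5684$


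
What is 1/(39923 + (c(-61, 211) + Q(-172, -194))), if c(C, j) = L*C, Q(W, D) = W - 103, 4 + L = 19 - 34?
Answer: 1/40807 ≈ 2.4506e-5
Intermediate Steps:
L = -19 (L = -4 + (19 - 34) = -4 - 15 = -19)
Q(W, D) = -103 + W
c(C, j) = -19*C
1/(39923 + (c(-61, 211) + Q(-172, -194))) = 1/(39923 + (-19*(-61) + (-103 - 172))) = 1/(39923 + (1159 - 275)) = 1/(39923 + 884) = 1/40807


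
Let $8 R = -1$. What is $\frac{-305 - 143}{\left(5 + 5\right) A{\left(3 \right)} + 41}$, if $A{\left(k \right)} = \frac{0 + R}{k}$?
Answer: $- \frac{5376}{487} \approx -11.039$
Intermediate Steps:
$R = - \frac{1}{8}$ ($R = \frac{1}{8} \left(-1\right) = - \frac{1}{8} \approx -0.125$)
$A{\left(k \right)} = - \frac{1}{8 k}$ ($A{\left(k \right)} = \frac{0 - \frac{1}{8}}{k} = - \frac{1}{8 k}$)
$\frac{-305 - 143}{\left(5 + 5\right) A{\left(3 \right)} + 41} = \frac{-305 - 143}{\left(5 + 5\right) \left(- \frac{1}{8 \cdot 3}\right) + 41} = - \frac{448}{10 \left(\left(- \frac{1}{8}\right) \frac{1}{3}\right) + 41} = - \frac{448}{10 \left(- \frac{1}{24}\right) + 41} = - \frac{448}{- \frac{5}{12} + 41} = - \frac{448}{\frac{487}{12}} = \left(-448\right) \frac{12}{487} = - \frac{5376}{487}$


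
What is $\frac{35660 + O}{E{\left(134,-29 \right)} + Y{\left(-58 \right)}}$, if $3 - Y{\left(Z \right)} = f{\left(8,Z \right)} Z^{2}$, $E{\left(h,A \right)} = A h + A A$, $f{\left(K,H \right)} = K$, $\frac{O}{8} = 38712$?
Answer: $- \frac{172678}{14977} \approx -11.53$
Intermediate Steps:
$O = 309696$ ($O = 8 \cdot 38712 = 309696$)
$E{\left(h,A \right)} = A^{2} + A h$ ($E{\left(h,A \right)} = A h + A^{2} = A^{2} + A h$)
$Y{\left(Z \right)} = 3 - 8 Z^{2}$
$\frac{35660 + O}{E{\left(134,-29 \right)} + Y{\left(-58 \right)}} = \frac{35660 + 309696}{- 29 \left(-29 + 134\right) + \left(3 - 8 \left(-58\right)^{2}\right)} = \frac{345356}{\left(-29\right) 105 + \left(3 - 26912\right)} = \frac{345356}{-3045 + \left(3 - 26912\right)} = \frac{345356}{-3045 - 26909} = \frac{345356}{-29954} = 345356 \left(- \frac{1}{29954}\right) = - \frac{172678}{14977}$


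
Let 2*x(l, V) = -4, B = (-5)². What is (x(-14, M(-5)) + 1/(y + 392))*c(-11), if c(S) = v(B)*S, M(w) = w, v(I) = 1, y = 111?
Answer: 11055/503 ≈ 21.978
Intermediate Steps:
B = 25
x(l, V) = -2 (x(l, V) = (½)*(-4) = -2)
c(S) = S (c(S) = 1*S = S)
(x(-14, M(-5)) + 1/(y + 392))*c(-11) = (-2 + 1/(111 + 392))*(-11) = (-2 + 1/503)*(-11) = -1005/503*(-11) = 11055/503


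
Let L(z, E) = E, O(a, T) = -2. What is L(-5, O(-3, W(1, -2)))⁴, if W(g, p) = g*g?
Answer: 16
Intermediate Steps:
W(g, p) = g²
L(-5, O(-3, W(1, -2)))⁴ = (-2)⁴ = 16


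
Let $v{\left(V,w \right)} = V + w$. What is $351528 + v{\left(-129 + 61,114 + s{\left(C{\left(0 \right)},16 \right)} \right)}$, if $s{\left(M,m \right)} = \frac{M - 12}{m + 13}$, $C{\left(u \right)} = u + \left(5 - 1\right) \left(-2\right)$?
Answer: $\frac{10195626}{29} \approx 3.5157 \cdot 10^{5}$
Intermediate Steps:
$C{\left(u \right)} = -8 + u$ ($C{\left(u \right)} = u + 4 \left(-2\right) = u - 8 = -8 + u$)
$s{\left(M,m \right)} = \frac{-12 + M}{13 + m}$
$351528 + v{\left(-129 + 61,114 + s{\left(C{\left(0 \right)},16 \right)} \right)} = 351528 + \left(\left(-129 + 61\right) + \left(114 + \frac{-12 + \left(-8 + 0\right)}{13 + 16}\right)\right) = 351528 - \left(-46 - \frac{-12 - 8}{29}\right) = 351528 + \left(-68 + \left(114 + \frac{1}{29} \left(-20\right)\right)\right) = 351528 + \left(-68 + \left(114 - \frac{20}{29}\right)\right) = 351528 + \left(-68 + \frac{3286}{29}\right) = 351528 + \frac{1314}{29} = \frac{10195626}{29}$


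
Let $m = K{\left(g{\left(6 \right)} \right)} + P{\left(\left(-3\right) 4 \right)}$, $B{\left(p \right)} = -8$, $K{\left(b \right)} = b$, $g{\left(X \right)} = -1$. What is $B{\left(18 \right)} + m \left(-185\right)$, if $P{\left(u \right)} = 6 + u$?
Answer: $1287$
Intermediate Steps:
$m = -7$ ($m = -1 + \left(6 - 12\right) = -1 - 6 = -7$)
$B{\left(18 \right)} + m \left(-185\right) = -8 - -1295 = -8 + 1295 = 1287$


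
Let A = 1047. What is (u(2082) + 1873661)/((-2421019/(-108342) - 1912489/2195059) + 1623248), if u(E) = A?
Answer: 445837586495754024/386041210087936027 ≈ 1.1549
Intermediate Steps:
u(E) = 1047
(u(2082) + 1873661)/((-2421019/(-108342) - 1912489/2195059) + 1623248) = (1047 + 1873661)/((-2421019/(-108342) - 1912489/2195059) + 1623248) = 1874708/((-2421019*(-1/108342) - 1912489*1/2195059) + 1623248) = 1874708/((2421019/108342 - 1912489/2195059) + 1623248) = 1874708/(5107076661883/237817082178 + 1623248) = 1874708/(386041210087936027/237817082178) = 1874708*(237817082178/386041210087936027) = 445837586495754024/386041210087936027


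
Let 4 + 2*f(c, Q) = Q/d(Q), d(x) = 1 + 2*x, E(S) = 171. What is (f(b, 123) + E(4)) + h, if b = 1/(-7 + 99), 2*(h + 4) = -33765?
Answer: -4129161/247 ≈ -16717.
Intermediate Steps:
h = -33773/2 (h = -4 + (1/2)*(-33765) = -4 - 33765/2 = -33773/2 ≈ -16887.)
b = 1/92 ≈ 0.010870
f(c, Q) = -2 + Q/(2*(1 + 2*Q)) (f(c, Q) = -2 + (Q/(1 + 2*Q))/2 = -2 + Q/(2*(1 + 2*Q)))
(f(b, 123) + E(4)) + h = ((-4 - 7*123)/(2*(1 + 2*123)) + 171) - 33773/2 = ((-4 - 861)/(2*(1 + 246)) + 171) - 33773/2 = ((1/2)*(-865)/247 + 171) - 33773/2 = ((1/2)*(1/247)*(-865) + 171) - 33773/2 = (-865/494 + 171) - 33773/2 = 83609/494 - 33773/2 = -4129161/247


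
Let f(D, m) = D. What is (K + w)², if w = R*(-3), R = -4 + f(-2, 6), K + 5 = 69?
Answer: 6724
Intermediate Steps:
K = 64 (K = -5 + 69 = 64)
R = -6 (R = -4 - 2 = -6)
w = 18 (w = -6*(-3) = 18)
(K + w)² = (64 + 18)² = 82² = 6724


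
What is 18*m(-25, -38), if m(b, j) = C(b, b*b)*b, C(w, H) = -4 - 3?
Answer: 3150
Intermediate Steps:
C(w, H) = -7
m(b, j) = -7*b
18*m(-25, -38) = 18*(-7*(-25)) = 18*175 = 3150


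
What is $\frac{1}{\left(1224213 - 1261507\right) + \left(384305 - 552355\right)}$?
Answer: $- \frac{1}{205344} \approx -4.8699 \cdot 10^{-6}$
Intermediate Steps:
$\frac{1}{\left(1224213 - 1261507\right) + \left(384305 - 552355\right)} = \frac{1}{-37294 + \left(384305 - 552355\right)} = \frac{1}{-37294 - 168050} = \frac{1}{-205344} = - \frac{1}{205344}$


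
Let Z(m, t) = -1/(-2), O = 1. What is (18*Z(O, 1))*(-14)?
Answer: -126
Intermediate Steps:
Z(m, t) = ½ (Z(m, t) = -1*(-½) = ½)
(18*Z(O, 1))*(-14) = (18*(½))*(-14) = 9*(-14) = -126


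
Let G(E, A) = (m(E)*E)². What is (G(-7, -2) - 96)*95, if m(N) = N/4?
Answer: 82175/16 ≈ 5135.9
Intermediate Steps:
m(N) = N/4 (m(N) = N*(¼) = N/4)
G(E, A) = E⁴/16 (G(E, A) = ((E/4)*E)² = (E²/4)² = E⁴/16)
(G(-7, -2) - 96)*95 = ((1/16)*(-7)⁴ - 96)*95 = ((1/16)*2401 - 96)*95 = (2401/16 - 96)*95 = (865/16)*95 = 82175/16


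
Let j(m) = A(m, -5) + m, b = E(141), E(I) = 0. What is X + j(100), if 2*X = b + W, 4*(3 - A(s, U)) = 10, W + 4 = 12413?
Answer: 6305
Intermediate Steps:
W = 12409 (W = -4 + 12413 = 12409)
A(s, U) = 1/2 (A(s, U) = 3 - 1/4*10 = 3 - 5/2 = 1/2)
b = 0
j(m) = 1/2 + m
X = 12409/2 (X = (0 + 12409)/2 = (1/2)*12409 = 12409/2 ≈ 6204.5)
X + j(100) = 12409/2 + (1/2 + 100) = 12409/2 + 201/2 = 6305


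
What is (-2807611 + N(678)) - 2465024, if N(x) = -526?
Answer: -5273161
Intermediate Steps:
(-2807611 + N(678)) - 2465024 = (-2807611 - 526) - 2465024 = -2808137 - 2465024 = -5273161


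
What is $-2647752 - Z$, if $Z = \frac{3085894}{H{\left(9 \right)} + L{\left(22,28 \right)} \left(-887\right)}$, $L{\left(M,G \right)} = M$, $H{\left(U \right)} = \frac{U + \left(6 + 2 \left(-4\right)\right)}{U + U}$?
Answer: $- \frac{929954105148}{351245} \approx -2.6476 \cdot 10^{6}$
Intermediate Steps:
$H{\left(U \right)} = \frac{-2 + U}{2 U}$ ($H{\left(U \right)} = \frac{U + \left(6 - 8\right)}{2 U} = \left(U - 2\right) \frac{1}{2 U} = \left(-2 + U\right) \frac{1}{2 U} = \frac{-2 + U}{2 U}$)
$Z = - \frac{55546092}{351245}$ ($Z = \frac{3085894}{\frac{-2 + 9}{2 \cdot 9} + 22 \left(-887\right)} = \frac{3085894}{\frac{1}{2} \cdot \frac{1}{9} \cdot 7 - 19514} = \frac{3085894}{\frac{7}{18} - 19514} = \frac{3085894}{- \frac{351245}{18}} = 3085894 \left(- \frac{18}{351245}\right) = - \frac{55546092}{351245} \approx -158.14$)
$-2647752 - Z = -2647752 - - \frac{55546092}{351245} = -2647752 + \frac{55546092}{351245} = - \frac{929954105148}{351245}$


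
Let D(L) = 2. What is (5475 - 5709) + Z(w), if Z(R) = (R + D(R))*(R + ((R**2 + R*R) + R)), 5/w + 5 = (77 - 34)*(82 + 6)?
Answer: -12628061580606/53967298139 ≈ -233.99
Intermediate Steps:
w = 5/3779 (w = 5/(-5 + (77 - 34)*(82 + 6)) = 5/(-5 + 43*88) = 5/(-5 + 3784) = 5/3779 ≈ 0.0013231)
Z(R) = (2 + R)*(2*R + 2*R**2) (Z(R) = (R + 2)*(R + ((R**2 + R*R) + R)) = (2 + R)*(R + ((R**2 + R**2) + R)) = (2 + R)*(R + (2*R**2 + R)) = (2 + R)*(R + (R + 2*R**2)) = (2 + R)*(2*R + 2*R**2))
(5475 - 5709) + Z(w) = (5475 - 5709) + 2*(5/3779)*(2 + (5/3779)**2 + 3*(5/3779)) = -234 + 2*(5/3779)*(2 + 25/14280841 + 15/3779) = -234 + 2*(5/3779)*(28618392/14280841) = -234 + 286183920/53967298139 = -12628061580606/53967298139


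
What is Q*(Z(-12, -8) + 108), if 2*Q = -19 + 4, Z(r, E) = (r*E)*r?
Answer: 7830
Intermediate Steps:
Z(r, E) = E*r**2 (Z(r, E) = (E*r)*r = E*r**2)
Q = -15/2 (Q = (-19 + 4)/2 = (1/2)*(-15) = -15/2 ≈ -7.5000)
Q*(Z(-12, -8) + 108) = -15*(-8*(-12)**2 + 108)/2 = -15*(-8*144 + 108)/2 = -15*(-1152 + 108)/2 = -15/2*(-1044) = 7830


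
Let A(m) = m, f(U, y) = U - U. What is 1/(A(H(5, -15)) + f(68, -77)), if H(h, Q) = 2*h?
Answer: 1/10 ≈ 0.10000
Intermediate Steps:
f(U, y) = 0
1/(A(H(5, -15)) + f(68, -77)) = 1/(2*5 + 0) = 1/(10 + 0) = 1/10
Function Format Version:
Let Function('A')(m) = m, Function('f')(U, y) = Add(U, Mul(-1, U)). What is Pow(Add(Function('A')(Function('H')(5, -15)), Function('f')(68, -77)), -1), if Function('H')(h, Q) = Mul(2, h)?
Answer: Rational(1, 10) ≈ 0.10000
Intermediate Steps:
Function('f')(U, y) = 0
Pow(Add(Function('A')(Function('H')(5, -15)), Function('f')(68, -77)), -1) = Pow(Add(Mul(2, 5), 0), -1) = Pow(Add(10, 0), -1) = Pow(10, -1) = Rational(1, 10)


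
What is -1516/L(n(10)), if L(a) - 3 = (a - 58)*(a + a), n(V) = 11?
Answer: 1516/1031 ≈ 1.4704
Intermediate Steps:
L(a) = 3 + 2*a*(-58 + a) (L(a) = 3 + (a - 58)*(a + a) = 3 + (-58 + a)*(2*a) = 3 + 2*a*(-58 + a))
-1516/L(n(10)) = -1516/(3 - 116*11 + 2*11²) = -1516/(3 - 1276 + 2*121) = -1516/(3 - 1276 + 242) = -1516/(-1031) = -1516*(-1/1031) = 1516/1031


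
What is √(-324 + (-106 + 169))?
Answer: 3*I*√29 ≈ 16.155*I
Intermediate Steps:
√(-324 + (-106 + 169)) = √(-324 + 63) = √(-261) = 3*I*√29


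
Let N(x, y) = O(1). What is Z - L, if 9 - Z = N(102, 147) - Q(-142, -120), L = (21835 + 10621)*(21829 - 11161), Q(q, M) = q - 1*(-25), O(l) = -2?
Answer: -346240714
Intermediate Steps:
N(x, y) = -2
Q(q, M) = 25 + q (Q(q, M) = q + 25 = 25 + q)
L = 346240608 (L = 32456*10668 = 346240608)
Z = -106 (Z = 9 - (-2 - (25 - 142)) = 9 - (-2 - 1*(-117)) = 9 - (-2 + 117) = 9 - 1*115 = 9 - 115 = -106)
Z - L = -106 - 1*346240608 = -106 - 346240608 = -346240714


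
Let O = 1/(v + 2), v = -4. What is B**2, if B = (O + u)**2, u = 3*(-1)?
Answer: 2401/16 ≈ 150.06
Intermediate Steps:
O = -1/2 (O = 1/(-4 + 2) = 1/(-2) = -1/2 ≈ -0.50000)
u = -3
B = 49/4 (B = (-1/2 - 3)**2 = (-7/2)**2 = 49/4 ≈ 12.250)
B**2 = (49/4)**2 = 2401/16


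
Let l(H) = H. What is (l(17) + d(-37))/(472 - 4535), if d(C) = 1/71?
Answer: -1208/288473 ≈ -0.0041876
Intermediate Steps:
d(C) = 1/71
(l(17) + d(-37))/(472 - 4535) = (17 + 1/71)/(472 - 4535) = (1208/71)/(-4063) = (1208/71)*(-1/4063) = -1208/288473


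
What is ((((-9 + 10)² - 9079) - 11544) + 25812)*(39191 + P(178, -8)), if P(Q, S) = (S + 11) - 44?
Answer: 203188500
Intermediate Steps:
P(Q, S) = -33 + S (P(Q, S) = (11 + S) - 44 = -33 + S)
((((-9 + 10)² - 9079) - 11544) + 25812)*(39191 + P(178, -8)) = ((((-9 + 10)² - 9079) - 11544) + 25812)*(39191 + (-33 - 8)) = (((1² - 9079) - 11544) + 25812)*(39191 - 41) = (((1 - 9079) - 11544) + 25812)*39150 = ((-9078 - 11544) + 25812)*39150 = (-20622 + 25812)*39150 = 5190*39150 = 203188500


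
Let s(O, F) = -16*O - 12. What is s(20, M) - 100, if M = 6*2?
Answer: -432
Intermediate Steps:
M = 12
s(O, F) = -12 - 16*O
s(20, M) - 100 = (-12 - 16*20) - 100 = (-12 - 320) - 100 = -332 - 100 = -432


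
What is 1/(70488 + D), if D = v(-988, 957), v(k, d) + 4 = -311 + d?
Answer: 1/71130 ≈ 1.4059e-5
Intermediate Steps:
v(k, d) = -315 + d (v(k, d) = -4 + (-311 + d) = -315 + d)
D = 642 (D = -315 + 957 = 642)
1/(70488 + D) = 1/(70488 + 642) = 1/71130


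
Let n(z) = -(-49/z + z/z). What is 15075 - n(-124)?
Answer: 1869473/124 ≈ 15076.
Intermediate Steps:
n(z) = -1 + 49/z (n(z) = -(-49/z + 1) = -(1 - 49/z) = -1 + 49/z)
15075 - n(-124) = 15075 - (49 - 1*(-124))/(-124) = 15075 - (-1)*(49 + 124)/124 = 15075 - (-1)*173/124 = 15075 - 1*(-173/124) = 15075 + 173/124 = 1869473/124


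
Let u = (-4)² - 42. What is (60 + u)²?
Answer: 1156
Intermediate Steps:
u = -26 (u = 16 - 42 = -26)
(60 + u)² = (60 - 26)² = 34² = 1156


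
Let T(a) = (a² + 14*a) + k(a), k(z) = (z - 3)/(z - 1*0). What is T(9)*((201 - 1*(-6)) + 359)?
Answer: 352618/3 ≈ 1.1754e+5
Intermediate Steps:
k(z) = (-3 + z)/z (k(z) = (-3 + z)/(z + 0) = (-3 + z)/z)
T(a) = a² + 14*a + (-3 + a)/a (T(a) = (a² + 14*a) + (-3 + a)/a = a² + 14*a + (-3 + a)/a)
T(9)*((201 - 1*(-6)) + 359) = ((-3 + 9 + 9²*(14 + 9))/9)*((201 - 1*(-6)) + 359) = ((-3 + 9 + 81*23)/9)*((201 + 6) + 359) = ((-3 + 9 + 1863)/9)*(207 + 359) = ((⅑)*1869)*566 = (623/3)*566 = 352618/3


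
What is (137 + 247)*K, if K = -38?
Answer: -14592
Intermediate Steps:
(137 + 247)*K = (137 + 247)*(-38) = 384*(-38) = -14592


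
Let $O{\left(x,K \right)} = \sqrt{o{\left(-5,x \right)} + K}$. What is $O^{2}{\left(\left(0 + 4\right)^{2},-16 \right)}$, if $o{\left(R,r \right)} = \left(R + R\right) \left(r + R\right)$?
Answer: $-126$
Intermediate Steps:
$o{\left(R,r \right)} = 2 R \left(R + r\right)$
$O{\left(x,K \right)} = \sqrt{50 + K - 10 x}$ ($O{\left(x,K \right)} = \sqrt{2 \left(-5\right) \left(-5 + x\right) + K} = \sqrt{\left(50 - 10 x\right) + K} = \sqrt{50 + K - 10 x}$)
$O^{2}{\left(\left(0 + 4\right)^{2},-16 \right)} = \left(\sqrt{50 - 16 - 10 \left(0 + 4\right)^{2}}\right)^{2} = \left(\sqrt{50 - 16 - 10 \cdot 4^{2}}\right)^{2} = \left(\sqrt{50 - 16 - 160}\right)^{2} = \left(\sqrt{-126}\right)^{2} = \left(3 i \sqrt{14}\right)^{2} = -126$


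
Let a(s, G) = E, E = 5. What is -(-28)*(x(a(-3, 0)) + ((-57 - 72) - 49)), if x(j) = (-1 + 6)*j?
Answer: -4284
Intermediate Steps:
a(s, G) = 5
x(j) = 5*j
-(-28)*(x(a(-3, 0)) + ((-57 - 72) - 49)) = -(-28)*(5*5 + ((-57 - 72) - 49)) = -(-28)*(25 + (-129 - 49)) = -(-28)*(25 - 178) = -(-28)*(-153) = -1*4284 = -4284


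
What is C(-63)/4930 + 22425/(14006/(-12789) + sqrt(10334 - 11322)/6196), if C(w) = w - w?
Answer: -38551917857285359800/1882783525940431 - 11362843883950650*I*sqrt(247)/1882783525940431 ≈ -20476.0 - 94.849*I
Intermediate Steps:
C(w) = 0
C(-63)/4930 + 22425/(14006/(-12789) + sqrt(10334 - 11322)/6196) = 0/4930 + 22425/(14006/(-12789) + sqrt(10334 - 11322)/6196) = 0*(1/4930) + 22425/(14006*(-1/12789) + sqrt(-988)*(1/6196)) = 0 + 22425/(-14006/12789 + (2*I*sqrt(247))*(1/6196)) = 0 + 22425/(-14006/12789 + I*sqrt(247)/3098) = 22425/(-14006/12789 + I*sqrt(247)/3098)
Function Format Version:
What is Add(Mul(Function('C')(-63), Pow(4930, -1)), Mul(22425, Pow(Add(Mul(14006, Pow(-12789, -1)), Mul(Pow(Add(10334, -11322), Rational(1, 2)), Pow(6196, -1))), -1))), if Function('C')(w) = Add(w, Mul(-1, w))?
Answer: Add(Rational(-38551917857285359800, 1882783525940431), Mul(Rational(-11362843883950650, 1882783525940431), I, Pow(247, Rational(1, 2)))) ≈ Add(-20476., Mul(-94.849, I))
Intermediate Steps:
Function('C')(w) = 0
Add(Mul(Function('C')(-63), Pow(4930, -1)), Mul(22425, Pow(Add(Mul(14006, Pow(-12789, -1)), Mul(Pow(Add(10334, -11322), Rational(1, 2)), Pow(6196, -1))), -1))) = Add(Mul(0, Pow(4930, -1)), Mul(22425, Pow(Add(Mul(14006, Pow(-12789, -1)), Mul(Pow(Add(10334, -11322), Rational(1, 2)), Pow(6196, -1))), -1))) = Add(Mul(0, Rational(1, 4930)), Mul(22425, Pow(Add(Mul(14006, Rational(-1, 12789)), Mul(Pow(-988, Rational(1, 2)), Rational(1, 6196))), -1))) = Add(0, Mul(22425, Pow(Add(Rational(-14006, 12789), Mul(Mul(2, I, Pow(247, Rational(1, 2))), Rational(1, 6196))), -1))) = Add(0, Mul(22425, Pow(Add(Rational(-14006, 12789), Mul(Rational(1, 3098), I, Pow(247, Rational(1, 2)))), -1))) = Mul(22425, Pow(Add(Rational(-14006, 12789), Mul(Rational(1, 3098), I, Pow(247, Rational(1, 2)))), -1))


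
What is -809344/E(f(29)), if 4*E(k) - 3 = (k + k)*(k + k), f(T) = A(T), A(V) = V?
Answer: -3237376/3367 ≈ -961.50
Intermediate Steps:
f(T) = T
E(k) = ¾ + k² (E(k) = ¾ + ((k + k)*(k + k))/4 = ¾ + ((2*k)*(2*k))/4 = ¾ + (4*k²)/4 = ¾ + k²)
-809344/E(f(29)) = -809344/(¾ + 29²) = -809344/(¾ + 841) = -809344/3367/4 = -809344*4/3367 = -3237376/3367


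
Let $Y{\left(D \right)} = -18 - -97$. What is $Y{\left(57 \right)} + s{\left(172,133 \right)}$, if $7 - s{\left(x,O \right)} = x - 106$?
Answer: $20$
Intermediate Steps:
$Y{\left(D \right)} = 79$ ($Y{\left(D \right)} = -18 + 97 = 79$)
$s{\left(x,O \right)} = 113 - x$ ($s{\left(x,O \right)} = 7 - \left(x - 106\right) = 7 - \left(-106 + x\right) = 113 - x$)
$Y{\left(57 \right)} + s{\left(172,133 \right)} = 79 + \left(113 - 172\right) = 79 - 59 = 20$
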